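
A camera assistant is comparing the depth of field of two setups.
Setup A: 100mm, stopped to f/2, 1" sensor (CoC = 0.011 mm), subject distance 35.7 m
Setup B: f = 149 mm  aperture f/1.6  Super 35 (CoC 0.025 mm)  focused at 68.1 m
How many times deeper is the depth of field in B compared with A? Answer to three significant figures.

3.01

Setup A: H = 100²/(2×0.011) + 100 ≈ 454645.5 mm; DoF = Df − Dn = 38733.6 − 33107.1 ≈ 5626.5 mm.
Setup B: H = 149²/(1.6×0.025) + 149 ≈ 555174.0 mm; DoF = Df − Dn = 77601 − 60672 ≈ 16929 mm.
Ratio = 16929 / 5626.5 ≈ 3.01.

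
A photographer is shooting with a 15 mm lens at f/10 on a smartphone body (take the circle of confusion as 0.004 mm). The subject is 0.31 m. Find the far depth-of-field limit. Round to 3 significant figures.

327 mm

Hyperfocal distance H = f²/(N·c) + f = 15²/(10 × 0.004) + 15 = 225/0.04 + 15 ≈ 5640.0 mm ≈ 5.640 m.
Far limit Df = s·(H − f)/(H − s) = 310 × (5640.0 − 15) / (5640.0 − 310) = 310 × 5625.0 / 5330.0 ≈ 327.16 mm.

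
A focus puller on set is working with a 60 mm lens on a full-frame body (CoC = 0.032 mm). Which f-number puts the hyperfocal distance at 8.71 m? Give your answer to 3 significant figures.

Rearrange H = f²/(N·c) + f for N: N = f² / ((H − f)·c).
N = 60² / ((8710 − 60) × 0.032) = 3600 / 276.8 ≈ 13.

f/13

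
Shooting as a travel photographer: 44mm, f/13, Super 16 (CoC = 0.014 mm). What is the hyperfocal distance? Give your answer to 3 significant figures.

10.7 m

Hyperfocal distance H = f²/(N·c) + f = 44²/(13 × 0.014) + 44 = 1936/0.182 + 44 ≈ 10681.4 mm ≈ 10.7 m.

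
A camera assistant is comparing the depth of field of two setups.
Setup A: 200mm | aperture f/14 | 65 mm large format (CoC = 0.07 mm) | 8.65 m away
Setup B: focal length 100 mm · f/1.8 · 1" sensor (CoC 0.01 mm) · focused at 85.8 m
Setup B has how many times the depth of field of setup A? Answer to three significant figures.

Setup A: H = 200²/(14×0.07) + 200 ≈ 41016.3 mm; DoF = Df − Dn = 10908.3 − 7166.4 ≈ 3741.9 mm.
Setup B: H = 100²/(1.8×0.01) + 100 ≈ 555655.6 mm; DoF = Df − Dn = 101450 − 74333 ≈ 27117 mm.
Ratio = 27117 / 3741.9 ≈ 7.25.

7.25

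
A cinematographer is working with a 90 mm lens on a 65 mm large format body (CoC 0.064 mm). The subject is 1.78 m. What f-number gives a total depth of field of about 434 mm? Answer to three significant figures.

f/9

Write h = H − f = f²/(N·c). The thin-lens limits are Dn = s·h/(h + (s−f)) and Df = s·h/(h − (s−f)), so DoF = Df − Dn = 2·s·(s−f)·h / (h² − (s−f)²).
That is a quadratic in h: DoF·h² − 2·s·(s−f)·h − DoF·(s−f)² = 0 ⇒ h = (s−f)·(s + √(s² + DoF²)) / DoF = 1690 × (1780 + √(1780² + 434²)) / 434 = 1690 × (1780 + 1832.15) / 434 ≈ 14066 mm.
Then N = f²/(c·h) = 90² / (0.064 × 14066) = 8100 / 900.21 ≈ 9.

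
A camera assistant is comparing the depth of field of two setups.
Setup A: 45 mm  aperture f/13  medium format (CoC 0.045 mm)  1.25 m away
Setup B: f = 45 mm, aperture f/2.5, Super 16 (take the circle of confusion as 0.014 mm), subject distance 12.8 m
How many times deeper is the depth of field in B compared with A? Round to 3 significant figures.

5.99

Setup A: H = 45²/(13×0.045) + 45 ≈ 3506.5 mm; DoF = Df − Dn = 1917.50 − 927.22 ≈ 990.28 mm.
Setup B: H = 45²/(2.5×0.014) + 45 ≈ 57902.1 mm; DoF = Df − Dn = 16419.9 − 10487.9 ≈ 5932.0 mm.
Ratio = 5932.0 / 990.28 ≈ 5.99.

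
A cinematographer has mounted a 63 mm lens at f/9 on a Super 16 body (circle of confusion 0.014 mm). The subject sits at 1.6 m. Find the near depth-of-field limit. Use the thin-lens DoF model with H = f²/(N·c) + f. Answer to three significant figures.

1.53 m

Hyperfocal distance H = f²/(N·c) + f = 63²/(9 × 0.014) + 63 = 3969/0.126 + 63 ≈ 31563.0 mm ≈ 31.56 m.
Near limit Dn = s·(H − f)/(H + s − 2f) = 1600 × (31563.0 − 63) / (31563.0 + 1600 − 2 × 63) = 1600 × 31500.0 / 33037.0 ≈ 1525.6 mm ≈ 1.53 m.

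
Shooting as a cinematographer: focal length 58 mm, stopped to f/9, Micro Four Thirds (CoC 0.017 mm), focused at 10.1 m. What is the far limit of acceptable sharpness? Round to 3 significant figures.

18.6 m

Hyperfocal distance H = f²/(N·c) + f = 58²/(9 × 0.017) + 58 = 3364/0.153 + 58 ≈ 22044.9 mm ≈ 22.04 m.
Far limit Df = s·(H − f)/(H − s) = 10100 × (22044.9 − 58) / (22044.9 − 10100) = 10100 × 21986.9 / 11944.9 ≈ 18591 mm ≈ 18.6 m.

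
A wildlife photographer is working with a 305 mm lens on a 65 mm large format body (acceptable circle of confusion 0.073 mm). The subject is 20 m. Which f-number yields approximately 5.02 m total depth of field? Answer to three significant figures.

Write h = H − f = f²/(N·c). The thin-lens limits are Dn = s·h/(h + (s−f)) and Df = s·h/(h − (s−f)), so DoF = Df − Dn = 2·s·(s−f)·h / (h² − (s−f)²).
That is a quadratic in h: DoF·h² − 2·s·(s−f)·h − DoF·(s−f)² = 0 ⇒ h = (s−f)·(s + √(s² + DoF²)) / DoF = 19695 × (20000 + √(20000² + 5020²)) / 5020 = 19695 × (20000 + 20620.4) / 5020 ≈ 159366 mm.
Then N = f²/(c·h) = 305² / (0.073 × 159366) = 93025 / 11634 ≈ 8.

f/8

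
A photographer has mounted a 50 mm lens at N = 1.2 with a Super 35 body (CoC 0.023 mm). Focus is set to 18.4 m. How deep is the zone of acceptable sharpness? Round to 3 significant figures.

Hyperfocal distance H = f²/(N·c) + f = 50²/(1.2 × 0.023) + 50 = 2500/0.0276 + 50 ≈ 90629.7 mm ≈ 90.63 m.
Near limit Dn = s·(H − f)/(H + s − 2f) = 18400 × (90629.7 − 50) / (90629.7 + 18400 − 2 × 50) = 18400 × 90579.7 / 108929.7 ≈ 15300.4 mm.
Far limit Df = s·(H − f)/(H − s) = 18400 × (90629.7 − 50) / (90629.7 − 18400) = 18400 × 90579.7 / 72229.7 ≈ 23074.5 mm.
Depth of field = Df − Dn = 23074.5 − 15300.4 ≈ 7774.1 mm ≈ 7.77 m.

7.77 m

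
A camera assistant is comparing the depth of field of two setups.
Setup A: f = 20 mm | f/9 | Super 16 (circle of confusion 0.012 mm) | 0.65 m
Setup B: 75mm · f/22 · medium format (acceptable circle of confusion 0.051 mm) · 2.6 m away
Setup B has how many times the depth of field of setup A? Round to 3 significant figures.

Setup A: H = 20²/(9×0.012) + 20 ≈ 3723.7 mm; DoF = Df − Dn = 783.23 − 555.51 ≈ 227.72 mm.
Setup B: H = 75²/(22×0.051) + 75 ≈ 5088.4 mm; DoF = Df − Dn = 5238.3 − 1729.1 ≈ 3509.2 mm.
Ratio = 3509.2 / 227.72 ≈ 15.4.

15.4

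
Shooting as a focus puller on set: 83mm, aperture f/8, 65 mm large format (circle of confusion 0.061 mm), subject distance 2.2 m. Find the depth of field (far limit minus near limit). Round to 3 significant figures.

Hyperfocal distance H = f²/(N·c) + f = 83²/(8 × 0.061) + 83 = 6889/0.488 + 83 ≈ 14199.8 mm ≈ 14.20 m.
Near limit Dn = s·(H − f)/(H + s − 2f) = 2200 × (14199.8 − 83) / (14199.8 + 2200 − 2 × 83) = 2200 × 14116.8 / 16233.8 ≈ 1913.10 mm.
Far limit Df = s·(H − f)/(H − s) = 2200 × (14199.8 − 83) / (14199.8 − 2200) = 2200 × 14116.8 / 11999.8 ≈ 2588.12 mm.
Depth of field = Df − Dn = 2588.12 − 1913.10 ≈ 675.02 mm ≈ 0.675 m.

0.675 m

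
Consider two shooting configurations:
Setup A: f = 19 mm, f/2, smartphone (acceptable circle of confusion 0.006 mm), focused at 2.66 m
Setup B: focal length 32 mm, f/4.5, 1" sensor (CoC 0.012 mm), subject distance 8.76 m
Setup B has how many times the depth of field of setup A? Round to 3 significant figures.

21.7

Setup A: H = 19²/(2×0.006) + 19 ≈ 30102.3 mm; DoF = Df − Dn = 2915.99 − 2445.33 ≈ 470.66 mm.
Setup B: H = 32²/(4.5×0.012) + 32 ≈ 18995.0 mm; DoF = Df − Dn = 16230 − 5999 ≈ 10231 mm.
Ratio = 10231 / 470.66 ≈ 21.7.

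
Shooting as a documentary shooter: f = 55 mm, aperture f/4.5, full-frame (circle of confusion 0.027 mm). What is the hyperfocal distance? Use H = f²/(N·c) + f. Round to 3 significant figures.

25.0 m

Hyperfocal distance H = f²/(N·c) + f = 55²/(4.5 × 0.027) + 55 = 3025/0.1215 + 55 ≈ 24952.1 mm ≈ 25.0 m.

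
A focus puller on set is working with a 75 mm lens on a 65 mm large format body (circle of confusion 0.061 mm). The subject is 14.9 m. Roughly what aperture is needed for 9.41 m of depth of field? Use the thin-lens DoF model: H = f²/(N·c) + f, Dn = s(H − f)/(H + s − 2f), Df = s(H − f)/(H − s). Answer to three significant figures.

Write h = H − f = f²/(N·c). The thin-lens limits are Dn = s·h/(h + (s−f)) and Df = s·h/(h − (s−f)), so DoF = Df − Dn = 2·s·(s−f)·h / (h² − (s−f)²).
That is a quadratic in h: DoF·h² − 2·s·(s−f)·h − DoF·(s−f)² = 0 ⇒ h = (s−f)·(s + √(s² + DoF²)) / DoF = 14825 × (14900 + √(14900² + 9410²)) / 9410 = 14825 × (14900 + 17622.7) / 9410 ≈ 51238 mm.
Then N = f²/(c·h) = 75² / (0.061 × 51238) = 5625 / 3125.5 ≈ 1.80.

f/1.80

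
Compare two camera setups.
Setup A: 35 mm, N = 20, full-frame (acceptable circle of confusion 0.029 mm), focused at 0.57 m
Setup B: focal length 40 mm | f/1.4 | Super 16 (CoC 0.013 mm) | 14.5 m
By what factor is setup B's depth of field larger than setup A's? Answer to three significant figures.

Setup A: H = 35²/(20×0.029) + 35 ≈ 2147.1 mm; DoF = Df − Dn = 763.37 − 454.80 ≈ 308.57 mm.
Setup B: H = 40²/(1.4×0.013) + 40 ≈ 87952.1 mm; DoF = Df − Dn = 17354.5 − 12451.9 ≈ 4902.6 mm.
Ratio = 4902.6 / 308.57 ≈ 15.9.

15.9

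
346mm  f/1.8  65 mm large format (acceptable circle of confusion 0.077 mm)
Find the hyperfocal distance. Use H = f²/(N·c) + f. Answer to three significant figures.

864 m

Hyperfocal distance H = f²/(N·c) + f = 346²/(1.8 × 0.077) + 346 = 119716/0.1386 + 346 ≈ 864097.8 mm ≈ 864 m.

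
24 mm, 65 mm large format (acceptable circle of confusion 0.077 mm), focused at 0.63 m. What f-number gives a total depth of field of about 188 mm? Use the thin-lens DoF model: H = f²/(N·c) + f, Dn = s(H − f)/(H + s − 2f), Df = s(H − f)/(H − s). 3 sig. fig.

Write h = H − f = f²/(N·c). The thin-lens limits are Dn = s·h/(h + (s−f)) and Df = s·h/(h − (s−f)), so DoF = Df − Dn = 2·s·(s−f)·h / (h² − (s−f)²).
That is a quadratic in h: DoF·h² − 2·s·(s−f)·h − DoF·(s−f)² = 0 ⇒ h = (s−f)·(s + √(s² + DoF²)) / DoF = 606 × (630 + √(630² + 188²)) / 188 = 606 × (630 + 657.453) / 188 ≈ 4150.0 mm.
Then N = f²/(c·h) = 24² / (0.077 × 4150.0) = 576 / 319.55 ≈ 1.80.

f/1.80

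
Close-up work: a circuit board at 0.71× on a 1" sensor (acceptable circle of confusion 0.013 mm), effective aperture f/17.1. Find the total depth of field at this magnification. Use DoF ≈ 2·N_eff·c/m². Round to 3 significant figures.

0.882 mm

At magnification m, DoF ≈ 2·N_eff·c/m² = 2 × 17.1 × 0.013 / 0.71² = 0.4446 / 0.5041 ≈ 0.882 mm.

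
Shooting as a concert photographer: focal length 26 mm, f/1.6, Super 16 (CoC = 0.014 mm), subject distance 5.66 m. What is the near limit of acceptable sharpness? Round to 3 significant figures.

Hyperfocal distance H = f²/(N·c) + f = 26²/(1.6 × 0.014) + 26 = 676/0.0224 + 26 ≈ 30204.6 mm ≈ 30.20 m.
Near limit Dn = s·(H − f)/(H + s − 2f) = 5660 × (30204.6 − 26) / (30204.6 + 5660 − 2 × 26) = 5660 × 30178.6 / 35812.6 ≈ 4769.6 mm ≈ 4.77 m.

4.77 m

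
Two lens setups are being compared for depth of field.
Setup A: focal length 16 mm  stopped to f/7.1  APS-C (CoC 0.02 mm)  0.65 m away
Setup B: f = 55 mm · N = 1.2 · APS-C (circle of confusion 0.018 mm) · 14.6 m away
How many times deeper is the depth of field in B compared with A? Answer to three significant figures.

Setup A: H = 16²/(7.1×0.02) + 16 ≈ 1818.8 mm; DoF = Df − Dn = 1002.58 − 480.89 ≈ 521.69 mm.
Setup B: H = 55²/(1.2×0.018) + 55 ≈ 140101.3 mm; DoF = Df − Dn = 16292.1 − 13226.3 ≈ 3065.8 mm.
Ratio = 3065.8 / 521.69 ≈ 5.88.

5.88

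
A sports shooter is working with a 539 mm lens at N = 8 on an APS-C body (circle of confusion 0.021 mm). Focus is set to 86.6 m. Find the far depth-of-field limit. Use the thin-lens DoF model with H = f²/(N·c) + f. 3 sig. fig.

91.1 m

Hyperfocal distance H = f²/(N·c) + f = 539²/(8 × 0.021) + 539 = 290521/0.168 + 539 ≈ 1729830.7 mm ≈ 1730 m.
Far limit Df = s·(H − f)/(H − s) = 86600 × (1729830.7 − 539) / (1729830.7 − 86600) = 86600 × 1729291.7 / 1643230.7 ≈ 91136 mm ≈ 91.1 m.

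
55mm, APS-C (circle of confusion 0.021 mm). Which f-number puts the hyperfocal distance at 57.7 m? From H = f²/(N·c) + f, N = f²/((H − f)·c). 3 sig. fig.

f/2.50

Rearrange H = f²/(N·c) + f for N: N = f² / ((H − f)·c).
N = 55² / ((57700 − 55) × 0.021) = 3025 / 1211 ≈ 2.50.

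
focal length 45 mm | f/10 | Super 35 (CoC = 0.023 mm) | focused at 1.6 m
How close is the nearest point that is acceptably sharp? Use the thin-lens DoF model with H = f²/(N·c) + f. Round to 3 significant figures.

Hyperfocal distance H = f²/(N·c) + f = 45²/(10 × 0.023) + 45 = 2025/0.23 + 45 ≈ 8849.3 mm ≈ 8.849 m.
Near limit Dn = s·(H − f)/(H + s − 2f) = 1600 × (8849.3 − 45) / (8849.3 + 1600 − 2 × 45) = 1600 × 8804.3 / 10359.3 ≈ 1359.8 mm ≈ 1.36 m.

1.36 m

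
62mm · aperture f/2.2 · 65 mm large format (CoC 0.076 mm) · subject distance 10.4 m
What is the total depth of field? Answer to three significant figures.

11.7 m

Hyperfocal distance H = f²/(N·c) + f = 62²/(2.2 × 0.076) + 62 = 3844/0.1672 + 62 ≈ 23052.4 mm ≈ 23.05 m.
Near limit Dn = s·(H − f)/(H + s − 2f) = 10400 × (23052.4 − 62) / (23052.4 + 10400 − 2 × 62) = 10400 × 22990.4 / 33328.4 ≈ 7174 mm.
Far limit Df = s·(H − f)/(H − s) = 10400 × (23052.4 − 62) / (23052.4 − 10400) = 10400 × 22990.4 / 12652.4 ≈ 18898 mm.
Depth of field = Df − Dn = 18898 − 7174 ≈ 11724 mm ≈ 11.7 m.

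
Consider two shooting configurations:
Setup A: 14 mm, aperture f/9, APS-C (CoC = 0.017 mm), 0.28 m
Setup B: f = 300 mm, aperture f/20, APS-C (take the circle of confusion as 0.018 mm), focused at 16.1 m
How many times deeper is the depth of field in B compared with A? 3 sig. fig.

16.8

Setup A: H = 14²/(9×0.017) + 14 ≈ 1295.0 mm; DoF = Df − Dn = 353.38 − 231.86 ≈ 121.52 mm.
Setup B: H = 300²/(20×0.018) + 300 ≈ 250300.0 mm; DoF = Df − Dn = 17186.2 − 15143.0 ≈ 2043.2 mm.
Ratio = 2043.2 / 121.52 ≈ 16.8.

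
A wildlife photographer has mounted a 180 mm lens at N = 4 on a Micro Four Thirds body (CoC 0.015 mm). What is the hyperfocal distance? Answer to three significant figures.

Hyperfocal distance H = f²/(N·c) + f = 180²/(4 × 0.015) + 180 = 32400/0.06 + 180 ≈ 540180.0 mm ≈ 540 m.

540 m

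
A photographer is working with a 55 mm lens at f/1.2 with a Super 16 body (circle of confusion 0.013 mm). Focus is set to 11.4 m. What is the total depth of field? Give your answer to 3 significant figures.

Hyperfocal distance H = f²/(N·c) + f = 55²/(1.2 × 0.013) + 55 = 3025/0.0156 + 55 ≈ 193965.3 mm ≈ 194.0 m.
Near limit Dn = s·(H − f)/(H + s − 2f) = 11400 × (193965.3 − 55) / (193965.3 + 11400 − 2 × 55) = 11400 × 193910.3 / 205255.3 ≈ 10769.9 mm.
Far limit Df = s·(H − f)/(H − s) = 11400 × (193965.3 − 55) / (193965.3 − 11400) = 11400 × 193910.3 / 182565.3 ≈ 12108.4 mm.
Depth of field = Df − Dn = 12108.4 − 10769.9 ≈ 1338.5 mm ≈ 1.34 m.

1.34 m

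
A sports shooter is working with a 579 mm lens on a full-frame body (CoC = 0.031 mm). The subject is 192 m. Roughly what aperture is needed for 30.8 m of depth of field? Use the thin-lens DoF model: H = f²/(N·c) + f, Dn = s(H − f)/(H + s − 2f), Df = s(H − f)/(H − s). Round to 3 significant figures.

f/4.50

Write h = H − f = f²/(N·c). The thin-lens limits are Dn = s·h/(h + (s−f)) and Df = s·h/(h − (s−f)), so DoF = Df − Dn = 2·s·(s−f)·h / (h² − (s−f)²).
That is a quadratic in h: DoF·h² − 2·s·(s−f)·h − DoF·(s−f)² = 0 ⇒ h = (s−f)·(s + √(s² + DoF²)) / DoF = 191421 × (192000 + √(192000² + 30800²)) / 30800 = 191421 × (192000 + 194455) / 30800 ≈ 2401804 mm.
Then N = f²/(c·h) = 579² / (0.031 × 2401804) = 335241 / 74456 ≈ 4.50.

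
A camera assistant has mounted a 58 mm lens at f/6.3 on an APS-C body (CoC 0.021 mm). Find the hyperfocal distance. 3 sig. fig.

Hyperfocal distance H = f²/(N·c) + f = 58²/(6.3 × 0.021) + 58 = 3364/0.1323 + 58 ≈ 25485.1 mm ≈ 25.5 m.

25.5 m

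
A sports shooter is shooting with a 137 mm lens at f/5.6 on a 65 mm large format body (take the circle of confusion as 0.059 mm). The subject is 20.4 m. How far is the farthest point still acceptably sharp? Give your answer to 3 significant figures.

31.7 m

Hyperfocal distance H = f²/(N·c) + f = 137²/(5.6 × 0.059) + 137 = 18769/0.3304 + 137 ≈ 56943.9 mm ≈ 56.94 m.
Far limit Df = s·(H − f)/(H − s) = 20400 × (56943.9 − 137) / (56943.9 − 20400) = 20400 × 56806.9 / 36543.9 ≈ 31711 mm ≈ 31.7 m.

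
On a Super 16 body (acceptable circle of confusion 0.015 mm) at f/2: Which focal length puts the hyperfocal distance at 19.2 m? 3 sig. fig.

From H = f²/(N·c) + f, with f ≪ H: f ≈ √(H·N·c) = √(19200 × 2 × 0.015) = √576.00 ≈ 24.00 mm.
The +f correction barely moves this — solving exactly, f² + N·c·f − N·c·H = 0 ⇒ f = (−N·c + √((N·c)² + 4·N·c·H))/2 = (−0.03 + √2304.0)/2 ≈ 23.985 mm, so f ≈ 24.0 mm.

24.0 mm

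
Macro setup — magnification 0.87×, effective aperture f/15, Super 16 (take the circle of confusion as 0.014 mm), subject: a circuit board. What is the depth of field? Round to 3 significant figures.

At magnification m, DoF ≈ 2·N_eff·c/m² = 2 × 15 × 0.014 / 0.87² = 0.42 / 0.7569 ≈ 0.555 mm.

0.555 mm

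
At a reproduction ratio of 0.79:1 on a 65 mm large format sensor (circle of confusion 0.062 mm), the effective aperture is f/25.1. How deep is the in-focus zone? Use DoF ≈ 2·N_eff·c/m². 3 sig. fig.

At magnification m, DoF ≈ 2·N_eff·c/m² = 2 × 25.1 × 0.062 / 0.79² = 3.112 / 0.6241 ≈ 4.99 mm.

4.99 mm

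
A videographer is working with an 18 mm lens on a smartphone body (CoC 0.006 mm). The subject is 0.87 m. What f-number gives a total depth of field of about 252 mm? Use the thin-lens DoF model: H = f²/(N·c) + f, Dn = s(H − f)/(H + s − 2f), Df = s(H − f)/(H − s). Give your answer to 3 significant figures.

f/8.99

Write h = H − f = f²/(N·c). The thin-lens limits are Dn = s·h/(h + (s−f)) and Df = s·h/(h − (s−f)), so DoF = Df − Dn = 2·s·(s−f)·h / (h² − (s−f)²).
That is a quadratic in h: DoF·h² − 2·s·(s−f)·h − DoF·(s−f)² = 0 ⇒ h = (s−f)·(s + √(s² + DoF²)) / DoF = 852 × (870 + √(870² + 252²)) / 252 = 852 × (870 + 905.762) / 252 ≈ 6003.8 mm.
Then N = f²/(c·h) = 18² / (0.006 × 6003.8) = 324 / 36.023 ≈ 8.99.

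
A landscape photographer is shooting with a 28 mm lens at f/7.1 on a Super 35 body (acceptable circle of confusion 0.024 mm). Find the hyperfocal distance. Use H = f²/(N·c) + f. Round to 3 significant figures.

Hyperfocal distance H = f²/(N·c) + f = 28²/(7.1 × 0.024) + 28 = 784/0.1704 + 28 ≈ 4628.9 mm ≈ 4.63 m.

4.63 m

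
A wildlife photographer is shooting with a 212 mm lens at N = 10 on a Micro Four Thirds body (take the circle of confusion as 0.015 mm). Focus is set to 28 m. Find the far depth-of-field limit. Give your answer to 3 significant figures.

Hyperfocal distance H = f²/(N·c) + f = 212²/(10 × 0.015) + 212 = 44944/0.15 + 212 ≈ 299838.7 mm ≈ 299.8 m.
Far limit Df = s·(H − f)/(H − s) = 28000 × (299838.7 − 212) / (299838.7 − 28000) = 28000 × 299626.7 / 271838.7 ≈ 30862 mm ≈ 30.9 m.

30.9 m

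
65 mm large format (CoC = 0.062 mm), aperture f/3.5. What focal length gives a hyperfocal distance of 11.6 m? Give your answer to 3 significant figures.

From H = f²/(N·c) + f, with f ≪ H: f ≈ √(H·N·c) = √(11600 × 3.5 × 0.062) = √2517.2 ≈ 50.17 mm.
Exact: f² + N·c·f − N·c·H = 0 ⇒ f = (−N·c + √((N·c)² + 4·N·c·H))/2 = (−0.217 + √10069)/2 ≈ 50.063 mm ≈ 50.1 mm.

50.1 mm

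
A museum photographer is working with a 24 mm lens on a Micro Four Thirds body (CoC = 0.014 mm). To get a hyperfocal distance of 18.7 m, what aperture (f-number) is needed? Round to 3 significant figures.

Rearrange H = f²/(N·c) + f for N: N = f² / ((H − f)·c).
N = 24² / ((18700 − 24) × 0.014) = 576 / 261.5 ≈ 2.20.

f/2.20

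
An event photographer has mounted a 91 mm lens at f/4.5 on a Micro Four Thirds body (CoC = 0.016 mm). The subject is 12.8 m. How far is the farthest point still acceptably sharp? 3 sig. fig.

14.4 m

Hyperfocal distance H = f²/(N·c) + f = 91²/(4.5 × 0.016) + 91 = 8281/0.072 + 91 ≈ 115104.9 mm ≈ 115.1 m.
Far limit Df = s·(H − f)/(H − s) = 12800 × (115104.9 − 91) / (115104.9 − 12800) = 12800 × 115013.9 / 102304.9 ≈ 14390 mm ≈ 14.4 m.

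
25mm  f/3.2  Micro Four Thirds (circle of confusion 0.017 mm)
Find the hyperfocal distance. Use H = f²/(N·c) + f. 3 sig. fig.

11.5 m

Hyperfocal distance H = f²/(N·c) + f = 25²/(3.2 × 0.017) + 25 = 625/0.0544 + 25 ≈ 11514.0 mm ≈ 11.5 m.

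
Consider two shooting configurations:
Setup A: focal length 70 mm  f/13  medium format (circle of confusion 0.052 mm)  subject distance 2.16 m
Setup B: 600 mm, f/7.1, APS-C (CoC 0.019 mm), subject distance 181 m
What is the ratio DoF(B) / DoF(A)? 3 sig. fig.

18.1

Setup A: H = 70²/(13×0.052) + 70 ≈ 7318.5 mm; DoF = Df − Dn = 3035.1 − 1676.6 ≈ 1358.5 mm.
Setup B: H = 600²/(7.1×0.019) + 600 ≈ 2669243.4 mm; DoF = Df − Dn = 194123 − 169539 ≈ 24584 mm.
Ratio = 24584 / 1358.5 ≈ 18.1.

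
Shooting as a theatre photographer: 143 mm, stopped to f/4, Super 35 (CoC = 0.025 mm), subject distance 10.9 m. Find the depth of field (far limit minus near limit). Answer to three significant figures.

Hyperfocal distance H = f²/(N·c) + f = 143²/(4 × 0.025) + 143 = 20449/0.1 + 143 ≈ 204633.0 mm ≈ 204.6 m.
Near limit Dn = s·(H − f)/(H + s − 2f) = 10900 × (204633.0 − 143) / (204633.0 + 10900 − 2 × 143) = 10900 × 204490.0 / 215247.0 ≈ 10355.3 mm.
Far limit Df = s·(H − f)/(H − s) = 10900 × (204633.0 − 143) / (204633.0 − 10900) = 10900 × 204490.0 / 193733.0 ≈ 11505.2 mm.
Depth of field = Df − Dn = 11505.2 − 10355.3 ≈ 1149.9 mm ≈ 1.15 m.

1.15 m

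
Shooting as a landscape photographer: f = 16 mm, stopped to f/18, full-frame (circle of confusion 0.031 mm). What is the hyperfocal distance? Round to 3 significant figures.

Hyperfocal distance H = f²/(N·c) + f = 16²/(18 × 0.031) + 16 = 256/0.558 + 16 ≈ 474.8 mm ≈ 0.475 m.

475 mm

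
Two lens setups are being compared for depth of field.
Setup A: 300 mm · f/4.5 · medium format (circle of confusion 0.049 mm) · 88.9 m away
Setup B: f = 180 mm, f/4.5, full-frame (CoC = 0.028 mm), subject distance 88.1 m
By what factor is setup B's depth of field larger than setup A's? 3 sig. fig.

1.68

Setup A: H = 300²/(4.5×0.049) + 300 ≈ 408463.3 mm; DoF = Df − Dn = 113548 − 73044 ≈ 40504 mm.
Setup B: H = 180²/(4.5×0.028) + 180 ≈ 257322.9 mm; DoF = Df − Dn = 133872 − 65653 ≈ 68219 mm.
Ratio = 68219 / 40504 ≈ 1.68.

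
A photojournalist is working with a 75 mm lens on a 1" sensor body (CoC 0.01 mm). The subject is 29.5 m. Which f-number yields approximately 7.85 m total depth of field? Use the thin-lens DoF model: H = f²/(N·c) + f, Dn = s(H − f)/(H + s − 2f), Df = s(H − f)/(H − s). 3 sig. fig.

Write h = H − f = f²/(N·c). The thin-lens limits are Dn = s·h/(h + (s−f)) and Df = s·h/(h − (s−f)), so DoF = Df − Dn = 2·s·(s−f)·h / (h² − (s−f)²).
That is a quadratic in h: DoF·h² − 2·s·(s−f)·h − DoF·(s−f)² = 0 ⇒ h = (s−f)·(s + √(s² + DoF²)) / DoF = 29425 × (29500 + √(29500² + 7850²)) / 7850 = 29425 × (29500 + 30526.6) / 7850 ≈ 225004 mm.
Then N = f²/(c·h) = 75² / (0.01 × 225004) = 5625 / 2250.0 ≈ 2.50.

f/2.50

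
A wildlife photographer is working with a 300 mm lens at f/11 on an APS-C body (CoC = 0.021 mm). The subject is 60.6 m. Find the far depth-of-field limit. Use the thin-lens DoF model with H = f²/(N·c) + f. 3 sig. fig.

71.7 m

Hyperfocal distance H = f²/(N·c) + f = 300²/(11 × 0.021) + 300 = 90000/0.231 + 300 ≈ 389910.4 mm ≈ 389.9 m.
Far limit Df = s·(H − f)/(H − s) = 60600 × (389910.4 − 300) / (389910.4 − 60600) = 60600 × 389610.4 / 329310.4 ≈ 71696 mm ≈ 71.7 m.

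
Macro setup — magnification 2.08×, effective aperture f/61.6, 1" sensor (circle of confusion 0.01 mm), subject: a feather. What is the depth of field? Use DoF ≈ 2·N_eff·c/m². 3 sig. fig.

0.285 mm

At magnification m, DoF ≈ 2·N_eff·c/m² = 2 × 61.6 × 0.01 / 2.08² = 1.232 / 4.326 ≈ 0.285 mm.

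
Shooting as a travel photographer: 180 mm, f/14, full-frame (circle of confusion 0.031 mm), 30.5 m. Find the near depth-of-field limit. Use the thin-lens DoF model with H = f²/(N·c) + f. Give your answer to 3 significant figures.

21.7 m

Hyperfocal distance H = f²/(N·c) + f = 180²/(14 × 0.031) + 180 = 32400/0.434 + 180 ≈ 74834.4 mm ≈ 74.83 m.
Near limit Dn = s·(H − f)/(H + s − 2f) = 30500 × (74834.4 − 180) / (74834.4 + 30500 − 2 × 180) = 30500 × 74654.4 / 104974.4 ≈ 21691 mm ≈ 21.7 m.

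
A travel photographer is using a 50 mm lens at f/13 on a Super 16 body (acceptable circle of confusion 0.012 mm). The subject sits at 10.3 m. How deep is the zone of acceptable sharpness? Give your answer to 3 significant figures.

Hyperfocal distance H = f²/(N·c) + f = 50²/(13 × 0.012) + 50 = 2500/0.156 + 50 ≈ 16075.6 mm ≈ 16.08 m.
Near limit Dn = s·(H − f)/(H + s − 2f) = 10300 × (16075.6 − 50) / (16075.6 + 10300 − 2 × 50) = 10300 × 16025.6 / 26275.6 ≈ 6282 mm.
Far limit Df = s·(H − f)/(H − s) = 10300 × (16075.6 − 50) / (16075.6 − 10300) = 10300 × 16025.6 / 5775.6 ≈ 28579 mm.
Depth of field = Df − Dn = 28579 − 6282 ≈ 22297 mm ≈ 22.3 m.

22.3 m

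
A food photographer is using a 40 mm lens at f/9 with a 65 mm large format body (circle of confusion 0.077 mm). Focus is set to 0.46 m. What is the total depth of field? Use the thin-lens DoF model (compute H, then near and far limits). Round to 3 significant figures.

173 mm

Hyperfocal distance H = f²/(N·c) + f = 40²/(9 × 0.077) + 40 = 1600/0.693 + 40 ≈ 2348.8 mm ≈ 2.349 m.
Near limit Dn = s·(H − f)/(H + s − 2f) = 460 × (2348.8 − 40) / (2348.8 + 460 − 2 × 40) = 460 × 2308.8 / 2728.8 ≈ 389.20 mm.
Far limit Df = s·(H − f)/(H − s) = 460 × (2348.8 − 40) / (2348.8 − 460) = 460 × 2308.8 / 1888.8 ≈ 562.29 mm.
Depth of field = Df − Dn = 562.29 − 389.20 ≈ 173.09 mm.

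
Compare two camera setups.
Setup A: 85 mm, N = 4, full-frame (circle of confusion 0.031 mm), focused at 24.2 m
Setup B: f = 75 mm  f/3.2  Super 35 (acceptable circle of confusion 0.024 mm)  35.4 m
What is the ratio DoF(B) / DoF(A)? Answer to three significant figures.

1.84

Setup A: H = 85²/(4×0.031) + 85 ≈ 58351.1 mm; DoF = Df − Dn = 41288 − 17116 ≈ 24172 mm.
Setup B: H = 75²/(3.2×0.024) + 75 ≈ 73317.2 mm; DoF = Df − Dn = 68380 − 23882 ≈ 44498 mm.
Ratio = 44498 / 24172 ≈ 1.84.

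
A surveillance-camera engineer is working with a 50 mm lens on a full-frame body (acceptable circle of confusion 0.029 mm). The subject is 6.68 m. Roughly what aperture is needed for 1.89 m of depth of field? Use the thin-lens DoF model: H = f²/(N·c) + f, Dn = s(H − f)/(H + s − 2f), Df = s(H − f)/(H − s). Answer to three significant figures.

f/1.80

Write h = H − f = f²/(N·c). The thin-lens limits are Dn = s·h/(h + (s−f)) and Df = s·h/(h − (s−f)), so DoF = Df − Dn = 2·s·(s−f)·h / (h² − (s−f)²).
That is a quadratic in h: DoF·h² − 2·s·(s−f)·h − DoF·(s−f)² = 0 ⇒ h = (s−f)·(s + √(s² + DoF²)) / DoF = 6630 × (6680 + √(6680² + 1890²)) / 1890 = 6630 × (6680 + 6942.23) / 1890 ≈ 47786 mm.
Then N = f²/(c·h) = 50² / (0.029 × 47786) = 2500 / 1385.8 ≈ 1.80.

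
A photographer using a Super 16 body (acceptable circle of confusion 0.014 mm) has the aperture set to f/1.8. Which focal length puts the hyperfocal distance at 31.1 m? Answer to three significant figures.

From H = f²/(N·c) + f, with f ≪ H: f ≈ √(H·N·c) = √(31100 × 1.8 × 0.014) = √783.72 ≈ 27.99 mm.
The +f correction barely moves this — solving exactly, f² + N·c·f − N·c·H = 0 ⇒ f = (−N·c + √((N·c)² + 4·N·c·H))/2 = (−0.0252 + √3134.9)/2 ≈ 27.982 mm, so f ≈ 28.0 mm.

28.0 mm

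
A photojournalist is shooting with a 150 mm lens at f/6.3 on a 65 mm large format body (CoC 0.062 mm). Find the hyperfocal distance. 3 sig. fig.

Hyperfocal distance H = f²/(N·c) + f = 150²/(6.3 × 0.062) + 150 = 22500/0.3906 + 150 ≈ 57753.7 mm ≈ 57.8 m.

57.8 m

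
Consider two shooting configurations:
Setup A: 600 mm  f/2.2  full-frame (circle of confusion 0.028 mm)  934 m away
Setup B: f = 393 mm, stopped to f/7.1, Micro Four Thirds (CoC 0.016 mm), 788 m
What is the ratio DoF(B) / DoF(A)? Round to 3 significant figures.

Setup A: H = 600²/(2.2×0.028) + 600 ≈ 5844755.8 mm; DoF = Df − Dn = 1111528 − 805370 ≈ 306158 mm.
Setup B: H = 393²/(7.1×0.016) + 393 ≈ 1359979.3 mm; DoF = Df − Dn = 1873064 − 498956 ≈ 1374108 mm.
Ratio = 1374108 / 306158 ≈ 4.49.

4.49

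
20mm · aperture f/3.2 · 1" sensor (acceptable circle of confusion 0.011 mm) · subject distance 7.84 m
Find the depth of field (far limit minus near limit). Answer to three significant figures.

Hyperfocal distance H = f²/(N·c) + f = 20²/(3.2 × 0.011) + 20 = 400/0.0352 + 20 ≈ 11383.6 mm ≈ 11.38 m.
Near limit Dn = s·(H − f)/(H + s − 2f) = 7840 × (11383.6 − 20) / (11383.6 + 7840 − 2 × 20) = 7840 × 11363.6 / 19183.6 ≈ 4644 mm.
Far limit Df = s·(H − f)/(H − s) = 7840 × (11383.6 − 20) / (11383.6 − 7840) = 7840 × 11363.6 / 3543.6 ≈ 25141 mm.
Depth of field = Df − Dn = 25141 − 4644 ≈ 20497 mm ≈ 20.5 m.

20.5 m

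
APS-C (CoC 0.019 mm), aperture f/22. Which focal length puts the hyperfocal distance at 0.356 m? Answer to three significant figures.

From H = f²/(N·c) + f, with f ≪ H: f ≈ √(H·N·c) = √(356 × 22 × 0.019) = √148.81 ≈ 12.20 mm.
Exact: f² + N·c·f − N·c·H = 0 ⇒ f = (−N·c + √((N·c)² + 4·N·c·H))/2 = (−0.418 + √595.41)/2 ≈ 11.991 mm ≈ 12.0 mm.

12.0 mm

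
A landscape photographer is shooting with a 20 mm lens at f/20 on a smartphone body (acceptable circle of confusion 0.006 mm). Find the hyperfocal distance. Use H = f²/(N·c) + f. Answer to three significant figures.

Hyperfocal distance H = f²/(N·c) + f = 20²/(20 × 0.006) + 20 = 400/0.12 + 20 ≈ 3353.3 mm ≈ 3.35 m.

3.35 m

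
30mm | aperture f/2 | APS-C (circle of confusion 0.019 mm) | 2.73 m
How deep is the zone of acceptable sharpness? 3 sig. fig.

Hyperfocal distance H = f²/(N·c) + f = 30²/(2 × 0.019) + 30 = 900/0.038 + 30 ≈ 23714.2 mm ≈ 23.71 m.
Near limit Dn = s·(H − f)/(H + s − 2f) = 2730 × (23714.2 − 30) / (23714.2 + 2730 − 2 × 30) = 2730 × 23684.2 / 26384.2 ≈ 2450.63 mm.
Far limit Df = s·(H − f)/(H − s) = 2730 × (23714.2 − 30) / (23714.2 − 2730) = 2730 × 23684.2 / 20984.2 ≈ 3081.26 mm.
Depth of field = Df − Dn = 3081.26 − 2450.63 ≈ 630.63 mm ≈ 0.631 m.

0.631 m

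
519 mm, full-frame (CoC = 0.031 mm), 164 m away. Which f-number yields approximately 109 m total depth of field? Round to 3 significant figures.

Write h = H − f = f²/(N·c). The thin-lens limits are Dn = s·h/(h + (s−f)) and Df = s·h/(h − (s−f)), so DoF = Df − Dn = 2·s·(s−f)·h / (h² − (s−f)²).
That is a quadratic in h: DoF·h² − 2·s·(s−f)·h − DoF·(s−f)² = 0 ⇒ h = (s−f)·(s + √(s² + DoF²)) / DoF = 163481 × (164000 + √(164000² + 109000²)) / 109000 = 163481 × (164000 + 196919) / 109000 ≈ 541315 mm.
Then N = f²/(c·h) = 519² / (0.031 × 541315) = 269361 / 16781 ≈ 16.1.

f/16.1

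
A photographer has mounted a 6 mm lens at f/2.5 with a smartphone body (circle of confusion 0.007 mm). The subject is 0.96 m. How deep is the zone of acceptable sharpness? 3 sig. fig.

1.13 m

Hyperfocal distance H = f²/(N·c) + f = 6²/(2.5 × 0.007) + 6 = 36/0.0175 + 6 ≈ 2063.1 mm ≈ 2.063 m.
Near limit Dn = s·(H − f)/(H + s − 2f) = 960 × (2063.1 − 6) / (2063.1 + 960 − 2 × 6) = 960 × 2057.1 / 3011.1 ≈ 655.8 mm.
Far limit Df = s·(H − f)/(H − s) = 960 × (2063.1 − 6) / (2063.1 − 960) = 960 × 2057.1 / 1103.1 ≈ 1790.2 mm.
Depth of field = Df − Dn = 1790.2 − 655.8 ≈ 1134.4 mm ≈ 1.13 m.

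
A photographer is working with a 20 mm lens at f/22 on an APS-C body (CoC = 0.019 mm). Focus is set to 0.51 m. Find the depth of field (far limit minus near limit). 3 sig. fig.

0.708 m

Hyperfocal distance H = f²/(N·c) + f = 20²/(22 × 0.019) + 20 = 400/0.418 + 20 ≈ 976.9 mm ≈ 0.977 m.
Near limit Dn = s·(H − f)/(H + s − 2f) = 510 × (976.9 − 20) / (976.9 + 510 − 2 × 20) = 510 × 956.9 / 1446.9 ≈ 337.29 mm.
Far limit Df = s·(H − f)/(H − s) = 510 × (976.9 − 20) / (976.9 − 510) = 510 × 956.9 / 466.9 ≈ 1045.19 mm.
Depth of field = Df − Dn = 1045.19 − 337.29 ≈ 707.90 mm ≈ 0.708 m.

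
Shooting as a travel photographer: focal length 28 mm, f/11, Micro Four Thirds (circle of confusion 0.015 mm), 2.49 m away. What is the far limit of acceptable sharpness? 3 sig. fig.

Hyperfocal distance H = f²/(N·c) + f = 28²/(11 × 0.015) + 28 = 784/0.165 + 28 ≈ 4779.5 mm ≈ 4.780 m.
Far limit Df = s·(H − f)/(H − s) = 2490 × (4779.5 − 28) / (4779.5 − 2490) = 2490 × 4751.5 / 2289.5 ≈ 5167.6 mm ≈ 5.17 m.

5.17 m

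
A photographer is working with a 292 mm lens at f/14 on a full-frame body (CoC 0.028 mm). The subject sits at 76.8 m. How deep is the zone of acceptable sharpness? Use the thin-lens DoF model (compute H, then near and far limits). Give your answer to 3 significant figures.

61.7 m

Hyperfocal distance H = f²/(N·c) + f = 292²/(14 × 0.028) + 292 = 85264/0.392 + 292 ≈ 217802.2 mm ≈ 217.8 m.
Near limit Dn = s·(H − f)/(H + s − 2f) = 76800 × (217802.2 − 292) / (217802.2 + 76800 − 2 × 292) = 76800 × 217510.2 / 294018.2 ≈ 56815 mm.
Far limit Df = s·(H − f)/(H − s) = 76800 × (217802.2 − 292) / (217802.2 − 76800) = 76800 × 217510.2 / 141002.2 ≈ 118472 mm.
Depth of field = Df − Dn = 118472 − 56815 ≈ 61657 mm ≈ 61.7 m.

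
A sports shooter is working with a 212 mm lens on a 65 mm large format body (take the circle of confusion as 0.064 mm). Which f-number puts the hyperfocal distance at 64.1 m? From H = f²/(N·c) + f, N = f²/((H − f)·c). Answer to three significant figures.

f/11

Rearrange H = f²/(N·c) + f for N: N = f² / ((H − f)·c).
N = 212² / ((64100 − 212) × 0.064) = 44944 / 4089 ≈ 11.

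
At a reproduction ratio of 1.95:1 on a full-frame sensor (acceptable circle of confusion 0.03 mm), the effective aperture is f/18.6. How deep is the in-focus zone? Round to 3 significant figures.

0.293 mm

At magnification m, DoF ≈ 2·N_eff·c/m² = 2 × 18.6 × 0.03 / 1.95² = 1.116 / 3.802 ≈ 0.293 mm.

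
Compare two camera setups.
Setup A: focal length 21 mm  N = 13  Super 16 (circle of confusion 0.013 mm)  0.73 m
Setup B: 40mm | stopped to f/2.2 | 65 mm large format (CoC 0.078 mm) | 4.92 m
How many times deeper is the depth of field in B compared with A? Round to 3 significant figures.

16.6

Setup A: H = 21²/(13×0.013) + 21 ≈ 2630.5 mm; DoF = Df − Dn = 1002.34 − 574.03 ≈ 428.31 mm.
Setup B: H = 40²/(2.2×0.078) + 40 ≈ 9364.0 mm; DoF = Df − Dn = 10322.7 − 3229.7 ≈ 7093.0 mm.
Ratio = 7093.0 / 428.31 ≈ 16.6.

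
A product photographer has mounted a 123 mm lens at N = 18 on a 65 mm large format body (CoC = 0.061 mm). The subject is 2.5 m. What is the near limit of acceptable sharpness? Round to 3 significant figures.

Hyperfocal distance H = f²/(N·c) + f = 123²/(18 × 0.061) + 123 = 15129/1.098 + 123 ≈ 13901.7 mm ≈ 13.90 m.
Near limit Dn = s·(H − f)/(H + s − 2f) = 2500 × (13901.7 − 123) / (13901.7 + 2500 − 2 × 123) = 2500 × 13778.7 / 16155.7 ≈ 2132.2 mm ≈ 2.13 m.

2.13 m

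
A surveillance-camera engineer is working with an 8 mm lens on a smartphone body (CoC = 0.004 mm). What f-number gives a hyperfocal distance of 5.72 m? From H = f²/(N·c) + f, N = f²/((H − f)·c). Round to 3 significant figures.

f/2.80

Rearrange H = f²/(N·c) + f for N: N = f² / ((H − f)·c).
N = 8² / ((5720 − 8) × 0.004) = 64 / 22.85 ≈ 2.80.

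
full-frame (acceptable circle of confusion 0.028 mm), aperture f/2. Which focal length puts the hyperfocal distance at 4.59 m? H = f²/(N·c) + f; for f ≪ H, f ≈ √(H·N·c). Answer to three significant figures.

From H = f²/(N·c) + f, with f ≪ H: f ≈ √(H·N·c) = √(4590 × 2 × 0.028) = √257.04 ≈ 16.03 mm.
The +f correction barely moves this — solving exactly, f² + N·c·f − N·c·H = 0 ⇒ f = (−N·c + √((N·c)² + 4·N·c·H))/2 = (−0.056 + √1028.2)/2 ≈ 16.004 mm, so f ≈ 16.0 mm.

16.0 mm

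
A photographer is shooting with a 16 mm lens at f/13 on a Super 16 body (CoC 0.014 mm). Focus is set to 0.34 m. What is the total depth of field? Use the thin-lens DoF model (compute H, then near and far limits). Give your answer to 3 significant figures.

Hyperfocal distance H = f²/(N·c) + f = 16²/(13 × 0.014) + 16 = 256/0.182 + 16 ≈ 1422.6 mm ≈ 1.423 m.
Near limit Dn = s·(H − f)/(H + s − 2f) = 340 × (1422.6 − 16) / (1422.6 + 340 − 2 × 16) = 340 × 1406.6 / 1730.6 ≈ 276.35 mm.
Far limit Df = s·(H − f)/(H − s) = 340 × (1422.6 − 16) / (1422.6 − 340) = 340 × 1406.6 / 1082.6 ≈ 441.76 mm.
Depth of field = Df − Dn = 441.76 − 276.35 ≈ 165.41 mm.

165 mm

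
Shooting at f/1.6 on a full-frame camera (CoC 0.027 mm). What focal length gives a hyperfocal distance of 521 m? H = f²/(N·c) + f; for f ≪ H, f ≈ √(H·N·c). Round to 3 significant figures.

From H = f²/(N·c) + f, with f ≪ H: f ≈ √(H·N·c) = √(521000 × 1.6 × 0.027) = √22507 ≈ 150.0 mm.
The +f correction barely moves this — solving exactly, f² + N·c·f − N·c·H = 0 ⇒ f = (−N·c + √((N·c)² + 4·N·c·H))/2 = (−0.0432 + √90029)/2 ≈ 150.00 mm, so f ≈ 150 mm.

150 mm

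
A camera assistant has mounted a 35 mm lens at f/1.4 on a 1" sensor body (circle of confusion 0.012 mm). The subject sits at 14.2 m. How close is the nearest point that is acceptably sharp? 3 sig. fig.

11.9 m

Hyperfocal distance H = f²/(N·c) + f = 35²/(1.4 × 0.012) + 35 = 1225/0.0168 + 35 ≈ 72951.7 mm ≈ 72.95 m.
Near limit Dn = s·(H − f)/(H + s − 2f) = 14200 × (72951.7 − 35) / (72951.7 + 14200 − 2 × 35) = 14200 × 72916.7 / 87081.7 ≈ 11890 mm ≈ 11.9 m.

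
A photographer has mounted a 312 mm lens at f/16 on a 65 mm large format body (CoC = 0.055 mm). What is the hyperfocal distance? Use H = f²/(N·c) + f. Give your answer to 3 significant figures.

Hyperfocal distance H = f²/(N·c) + f = 312²/(16 × 0.055) + 312 = 97344/0.88 + 312 ≈ 110930.2 mm ≈ 111 m.

111 m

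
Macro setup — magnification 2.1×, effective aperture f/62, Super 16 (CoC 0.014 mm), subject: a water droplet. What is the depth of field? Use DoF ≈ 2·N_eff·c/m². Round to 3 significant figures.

0.394 mm

At magnification m, DoF ≈ 2·N_eff·c/m² = 2 × 62 × 0.014 / 2.1² = 1.736 / 4.41 ≈ 0.394 mm.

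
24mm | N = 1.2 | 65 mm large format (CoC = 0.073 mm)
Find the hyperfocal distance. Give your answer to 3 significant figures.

6.60 m

Hyperfocal distance H = f²/(N·c) + f = 24²/(1.2 × 0.073) + 24 = 576/0.0876 + 24 ≈ 6599.3 mm ≈ 6.60 m.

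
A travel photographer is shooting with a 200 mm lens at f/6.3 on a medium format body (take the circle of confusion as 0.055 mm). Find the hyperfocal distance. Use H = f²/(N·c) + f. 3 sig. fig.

116 m

Hyperfocal distance H = f²/(N·c) + f = 200²/(6.3 × 0.055) + 200 = 40000/0.3465 + 200 ≈ 115640.1 mm ≈ 116 m.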